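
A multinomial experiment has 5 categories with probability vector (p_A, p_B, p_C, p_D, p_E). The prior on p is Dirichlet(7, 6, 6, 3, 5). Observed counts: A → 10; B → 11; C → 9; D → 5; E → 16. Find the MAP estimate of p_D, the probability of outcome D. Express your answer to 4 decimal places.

MAP estimate of p_D = 0.0959

The posterior is Dirichlet(αᵢ + nᵢ) = Dirichlet(17, 17, 15, 8, 21).
For a Dirichlet(a₁,…,a_K) with all aᵢ > 1, the mode has j-th component (aⱼ − 1)/(Σaᵢ − K).
Here Σaᵢ = 78 and K = 5, so p_D = (8 − 1)/(78 − 5) = 7/73 ≈ 0.0959.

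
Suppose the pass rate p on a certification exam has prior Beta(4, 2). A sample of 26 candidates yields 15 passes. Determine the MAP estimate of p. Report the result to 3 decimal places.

Prior: Beta(4, 2).
Data: 15 successes in 26 trials. The binomial likelihood contributes p^15(1−p)^11, so the posterior is Beta(4+15, 2+11) = Beta(19, 13).
For Beta(a, b) with a, b > 1 the mode is (a−1)/(a+b−2) = 18/30 ≈ 0.600.

p̂_MAP = 0.600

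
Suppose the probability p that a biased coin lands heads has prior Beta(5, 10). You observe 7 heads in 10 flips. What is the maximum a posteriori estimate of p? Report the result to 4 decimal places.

Prior: Beta(5, 10).
Data: 7 successes in 10 trials. The binomial likelihood contributes p^7(1−p)^3, so the posterior is Beta(5+7, 10+3) = Beta(12, 13).
For Beta(a, b) with a, b > 1 the mode is (a−1)/(a+b−2) = 11/23 ≈ 0.4783.

p̂_MAP = 0.4783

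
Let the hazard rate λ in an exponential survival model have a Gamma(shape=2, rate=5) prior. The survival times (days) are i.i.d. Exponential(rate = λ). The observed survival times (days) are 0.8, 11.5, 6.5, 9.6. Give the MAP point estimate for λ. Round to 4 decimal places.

The Exponential(rate=λ) likelihood is ∝ λ^n e^(−λΣtᵢ). Here n = 4 and Σtᵢ = 0.8 + 11.5 + 6.5 + 9.6 = 28.4.
Posterior ∝ λe^(−5λ) · λ^4e^(−28.4λ) = λ^5e^(−33.4λ), i.e. Gamma(6, 33.4).
Mode = (a−1)/b = 5/33.4 ≈ 0.1497.

λ̂_MAP = 0.1497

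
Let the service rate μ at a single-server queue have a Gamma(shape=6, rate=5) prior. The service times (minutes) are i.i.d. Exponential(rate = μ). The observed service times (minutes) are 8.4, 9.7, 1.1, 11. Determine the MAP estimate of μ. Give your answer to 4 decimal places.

μ̂_MAP = 0.2557

The Exponential(rate=μ) likelihood is ∝ μ^n e^(−μΣtᵢ). Here n = 4 and Σtᵢ = 8.4 + 9.7 + 1.1 + 11 = 30.2.
Posterior ∝ μ^5e^(−5μ) · μ^4e^(−30.2μ) = μ^9e^(−35.2μ), i.e. Gamma(10, 35.2).
Mode = (a−1)/b = 9/35.2 ≈ 0.2557.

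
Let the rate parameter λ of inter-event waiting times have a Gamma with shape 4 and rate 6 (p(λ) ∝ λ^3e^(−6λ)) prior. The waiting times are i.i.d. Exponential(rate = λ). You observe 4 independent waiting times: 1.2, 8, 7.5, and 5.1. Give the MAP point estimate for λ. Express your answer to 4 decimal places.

λ̂_MAP = 0.2518

The Exponential(rate=λ) likelihood is ∝ λ^n e^(−λΣtᵢ). Here n = 4 and Σtᵢ = 1.2 + 8 + 7.5 + 5.1 = 21.8.
Posterior ∝ λ^3e^(−6λ) · λ^4e^(−21.8λ) = λ^7e^(−27.8λ), i.e. Gamma(8, 27.8).
Mode = (a−1)/b = 7/27.8 ≈ 0.2518.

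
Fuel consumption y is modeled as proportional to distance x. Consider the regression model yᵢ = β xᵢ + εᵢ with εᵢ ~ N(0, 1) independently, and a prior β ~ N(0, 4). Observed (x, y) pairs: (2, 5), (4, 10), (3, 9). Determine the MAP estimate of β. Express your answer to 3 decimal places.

log p(β | y) = −Σ(yᵢ − βxᵢ)²/(2·1) − β²/(2·4) + const.
Setting the derivative to zero: Σxᵢ(yᵢ − βxᵢ)/1 − β/4 = 0, so β = Σxᵢyᵢ / (Σxᵢ² + σ²/τ²).
Σxᵢyᵢ = 2·5 + 4·10 + 3·9 = 77; Σxᵢ² = 29; σ²/τ² = 0.25.
β̂_MAP = 77 / (29 + 0.25) = 77/29.25 ≈ 2.632.

β̂_MAP = 2.632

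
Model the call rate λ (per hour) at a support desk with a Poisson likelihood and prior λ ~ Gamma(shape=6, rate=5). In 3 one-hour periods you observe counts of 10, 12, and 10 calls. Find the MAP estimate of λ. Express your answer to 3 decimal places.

Σxᵢ = 10+12+10 = 32, with n = 3.
Posterior ∝ λ^5e^(−5λ) · λ^32e^(−3λ) = λ^37e^(−8λ), i.e. Gamma(shape=38, rate=8).
The mode of a Gamma(a, b) with a ≥ 1 (shape–rate) is (a−1)/b = 37/8 ≈ 4.625.

λ̂_MAP = 4.625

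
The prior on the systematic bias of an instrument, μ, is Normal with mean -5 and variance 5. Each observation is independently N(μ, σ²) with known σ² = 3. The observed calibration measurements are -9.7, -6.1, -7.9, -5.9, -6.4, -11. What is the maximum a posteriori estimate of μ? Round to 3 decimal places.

μ̂_MAP = -7.576

n = 6; x̄ = ((-9.7) + (-6.1) + (-7.9) + (-5.9) + (-6.4) + (-11))/6 = -47/6 = -47/6 ≈ -7.8333.
For a Normal prior and Normal likelihood with known variance, the posterior is Normal; its mode equals its mean, the precision-weighted average.
Prior precision 1/σ₀² = 1/5 = 0.2; data precision n/σ² = 6/3 = 2.
μ̂ = (0.2·(-5) + 2·(-47/6)) / (0.2 + 2) = (-50/3)/2.2 = -250/33 ≈ -7.576.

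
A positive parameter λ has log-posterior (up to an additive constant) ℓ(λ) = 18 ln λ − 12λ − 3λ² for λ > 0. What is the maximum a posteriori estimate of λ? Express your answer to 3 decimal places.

λ̂_MAP = 1.000

ℓ'(λ) = 18/λ − 12 − 6λ. Setting this to zero and multiplying by λ: 6λ² + 12λ − 18 = 0.
λ = (−12 + √(12² + 4·6·18)) / (2·6) = (−12 + √576) / 12 = (−12 + 24)/12 = 1.
ℓ''(λ) = −18/λ² − 6 < 0, confirming a maximum.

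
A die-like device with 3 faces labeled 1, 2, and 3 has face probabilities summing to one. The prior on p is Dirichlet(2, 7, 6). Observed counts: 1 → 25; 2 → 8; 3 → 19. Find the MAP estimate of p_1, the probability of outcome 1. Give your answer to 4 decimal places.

MAP estimate: 0.4063

The posterior is Dirichlet(αᵢ + nᵢ) = Dirichlet(27, 15, 25).
For a Dirichlet(a₁,…,a_K) with all aᵢ > 1, the mode has j-th component (aⱼ − 1)/(Σaᵢ − K).
Here Σaᵢ = 67 and K = 3, so p_1 = (27 − 1)/(67 − 3) = 26/64 ≈ 0.4063.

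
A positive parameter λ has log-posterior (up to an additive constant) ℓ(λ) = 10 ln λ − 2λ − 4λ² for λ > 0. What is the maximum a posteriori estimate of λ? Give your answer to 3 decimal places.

ℓ'(λ) = 10/λ − 2 − 8λ. Setting this to zero and multiplying by λ: 8λ² + 2λ − 10 = 0.
λ = (−2 + √(2² + 4·8·10)) / (2·8) = (−2 + √324) / 16 = (−2 + 18)/16 = 1.
ℓ''(λ) = −10/λ² − 8 < 0, confirming a maximum.

λ̂_MAP = 1.000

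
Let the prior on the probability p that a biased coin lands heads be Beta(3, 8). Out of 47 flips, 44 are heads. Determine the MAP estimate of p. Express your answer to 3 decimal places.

p̂_MAP = 0.821

Prior: Beta(3, 8).
Data: 44 successes in 47 trials. The binomial likelihood contributes p^44(1−p)^3, so the posterior is Beta(3+44, 8+3) = Beta(47, 11).
For Beta(a, b) with a, b > 1 the mode is (a−1)/(a+b−2) = 46/56 ≈ 0.821.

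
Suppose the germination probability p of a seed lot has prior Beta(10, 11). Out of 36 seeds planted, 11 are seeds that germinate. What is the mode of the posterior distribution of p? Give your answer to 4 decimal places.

Prior: Beta(10, 11).
Data: 11 successes in 36 trials. The binomial likelihood contributes p^11(1−p)^25, so the posterior is Beta(10+11, 11+25) = Beta(21, 36).
For Beta(a, b) with a, b > 1 the mode is (a−1)/(a+b−2) = 20/55 ≈ 0.3636.

p̂_MAP = 0.3636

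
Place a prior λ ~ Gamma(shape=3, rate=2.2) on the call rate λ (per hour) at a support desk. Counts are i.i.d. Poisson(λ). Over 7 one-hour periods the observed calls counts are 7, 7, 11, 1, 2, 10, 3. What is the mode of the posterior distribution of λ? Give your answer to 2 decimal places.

Σxᵢ = 7+7+11+1+2+10+3 = 41, with n = 7.
Posterior ∝ λ^2e^(−2.2λ) · λ^41e^(−7λ) = λ^43e^(−9.2λ), i.e. Gamma(shape=44, rate=9.2).
The mode of a Gamma(a, b) with a ≥ 1 (shape–rate) is (a−1)/b = 43/9.2 ≈ 4.67.

λ̂_MAP = 4.67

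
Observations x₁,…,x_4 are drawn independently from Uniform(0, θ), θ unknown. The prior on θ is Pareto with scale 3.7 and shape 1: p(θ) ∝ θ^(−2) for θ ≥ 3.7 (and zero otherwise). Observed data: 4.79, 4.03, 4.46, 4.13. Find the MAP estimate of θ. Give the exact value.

θ̂_MAP = 4.79

The Uniform(0, θ) likelihood is θ^(−n) for θ ≥ max(xᵢ), zero otherwise. Here max(xᵢ) = 4.79.
Posterior ∝ θ^(−2) · θ^(−4) = θ^(−6) on θ ≥ max(3.7, 4.79) = 4.79.
This density is strictly decreasing in θ, so the posterior mode lies at the lower boundary of the support.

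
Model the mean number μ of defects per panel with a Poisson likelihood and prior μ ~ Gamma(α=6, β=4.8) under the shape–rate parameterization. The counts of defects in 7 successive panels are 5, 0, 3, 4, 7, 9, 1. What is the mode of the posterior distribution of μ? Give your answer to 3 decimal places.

Σxᵢ = 5+0+3+4+7+9+1 = 29, with n = 7.
Posterior ∝ μ^5e^(−4.8μ) · μ^29e^(−7μ) = μ^34e^(−11.8μ), i.e. Gamma(shape=35, rate=11.8).
The mode of a Gamma(a, b) with a ≥ 1 (shape–rate) is (a−1)/b = 34/11.8 ≈ 2.881.

μ̂_MAP = 2.881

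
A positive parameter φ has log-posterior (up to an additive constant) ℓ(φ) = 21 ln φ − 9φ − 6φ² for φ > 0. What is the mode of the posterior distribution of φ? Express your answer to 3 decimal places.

φ̂_MAP = 1.000

ℓ'(φ) = 21/φ − 9 − 12φ. Setting this to zero and multiplying by φ: 12φ² + 9φ − 21 = 0.
φ = (−9 + √(9² + 4·12·21)) / (2·12) = (−9 + √1089) / 24 = (−9 + 33)/24 = 1.
ℓ''(φ) = −21/φ² − 12 < 0, confirming a maximum.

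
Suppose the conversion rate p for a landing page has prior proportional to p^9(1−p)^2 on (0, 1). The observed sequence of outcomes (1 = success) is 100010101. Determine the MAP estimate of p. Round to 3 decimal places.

The prior density ∝ p^9(1−p)^2 is the kernel of Beta(10, 3).
Data: 4 successes in 9 trials (from the sequence). The binomial likelihood contributes p^4(1−p)^5, so the posterior is Beta(10+4, 3+5) = Beta(14, 8).
For Beta(a, b) with a, b > 1 the mode is (a−1)/(a+b−2) = 13/20 ≈ 0.650.

p̂_MAP = 0.650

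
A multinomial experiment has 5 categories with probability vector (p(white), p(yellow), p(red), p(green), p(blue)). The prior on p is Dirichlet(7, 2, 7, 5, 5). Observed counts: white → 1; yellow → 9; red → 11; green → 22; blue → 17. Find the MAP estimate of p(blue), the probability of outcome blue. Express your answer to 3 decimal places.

The posterior is Dirichlet(αᵢ + nᵢ) = Dirichlet(8, 11, 18, 27, 22).
For a Dirichlet(a₁,…,a_K) with all aᵢ > 1, the mode has j-th component (aⱼ − 1)/(Σaᵢ − K).
Here Σaᵢ = 86 and K = 5, so p(blue) = (22 − 1)/(86 − 5) = 21/81 ≈ 0.259.

MAP estimate of p(blue) = 0.259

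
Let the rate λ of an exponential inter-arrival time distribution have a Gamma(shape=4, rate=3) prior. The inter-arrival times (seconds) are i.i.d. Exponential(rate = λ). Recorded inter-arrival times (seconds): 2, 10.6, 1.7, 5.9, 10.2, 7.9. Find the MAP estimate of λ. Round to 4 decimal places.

λ̂_MAP = 0.2179

The Exponential(rate=λ) likelihood is ∝ λ^n e^(−λΣtᵢ). Here n = 6 and Σtᵢ = 2 + 10.6 + 1.7 + 5.9 + 10.2 + 7.9 = 38.3.
Posterior ∝ λ^3e^(−3λ) · λ^6e^(−38.3λ) = λ^9e^(−41.3λ), i.e. Gamma(10, 41.3).
Mode = (a−1)/b = 9/41.3 ≈ 0.2179.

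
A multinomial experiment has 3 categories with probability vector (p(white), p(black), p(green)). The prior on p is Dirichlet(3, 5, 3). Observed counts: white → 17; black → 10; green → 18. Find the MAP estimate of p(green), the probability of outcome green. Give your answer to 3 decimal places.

The posterior is Dirichlet(αᵢ + nᵢ) = Dirichlet(20, 15, 21).
For a Dirichlet(a₁,…,a_K) with all aᵢ > 1, the mode has j-th component (aⱼ − 1)/(Σaᵢ − K).
Here Σaᵢ = 56 and K = 3, so p(green) = (21 − 1)/(56 − 3) = 20/53 ≈ 0.377.

MAP estimate of p(green) = 0.377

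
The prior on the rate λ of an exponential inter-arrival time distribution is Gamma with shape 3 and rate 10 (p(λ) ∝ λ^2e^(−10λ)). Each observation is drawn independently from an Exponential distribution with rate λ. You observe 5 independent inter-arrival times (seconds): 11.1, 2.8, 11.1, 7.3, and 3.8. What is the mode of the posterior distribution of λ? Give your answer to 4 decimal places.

The Exponential(rate=λ) likelihood is ∝ λ^n e^(−λΣtᵢ). Here n = 5 and Σtᵢ = 11.1 + 2.8 + 11.1 + 7.3 + 3.8 = 36.1.
Posterior ∝ λ^2e^(−10λ) · λ^5e^(−36.1λ) = λ^7e^(−46.1λ), i.e. Gamma(8, 46.1).
Mode = (a−1)/b = 7/46.1 ≈ 0.1518.

λ̂_MAP = 0.1518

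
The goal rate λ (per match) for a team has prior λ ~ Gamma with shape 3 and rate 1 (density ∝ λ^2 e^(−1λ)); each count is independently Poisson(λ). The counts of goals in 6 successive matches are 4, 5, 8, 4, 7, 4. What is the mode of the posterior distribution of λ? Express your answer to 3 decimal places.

Σxᵢ = 4+5+8+4+7+4 = 32, with n = 6.
Posterior ∝ λ^2e^(−1λ) · λ^32e^(−6λ) = λ^34e^(−7λ), i.e. Gamma(shape=35, rate=7).
The mode of a Gamma(a, b) with a ≥ 1 (shape–rate) is (a−1)/b = 34/7 ≈ 4.857.

λ̂_MAP = 4.857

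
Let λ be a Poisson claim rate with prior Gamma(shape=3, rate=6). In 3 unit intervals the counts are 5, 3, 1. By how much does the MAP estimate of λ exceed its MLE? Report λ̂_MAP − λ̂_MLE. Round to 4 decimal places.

MAP − MLE = -1.7778

Σxᵢ = 9. Posterior is Gamma(12, 9); MAP = (12−1)/9 = 11/9 ≈ 1.22222.
MLE = x̄ = 9/3 ≈ 3.00000.
Difference = 11/9 − 9/3 = -16/9 ≈ -1.7778.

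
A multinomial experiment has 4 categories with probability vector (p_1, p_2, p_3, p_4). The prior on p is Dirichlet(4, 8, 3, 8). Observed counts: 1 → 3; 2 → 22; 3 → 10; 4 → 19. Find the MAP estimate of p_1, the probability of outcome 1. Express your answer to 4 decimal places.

The posterior is Dirichlet(αᵢ + nᵢ) = Dirichlet(7, 30, 13, 27).
For a Dirichlet(a₁,…,a_K) with all aᵢ > 1, the mode has j-th component (aⱼ − 1)/(Σaᵢ − K).
Here Σaᵢ = 77 and K = 4, so p_1 = (7 − 1)/(77 − 4) = 6/73 ≈ 0.0822.

MAP estimate: 0.0822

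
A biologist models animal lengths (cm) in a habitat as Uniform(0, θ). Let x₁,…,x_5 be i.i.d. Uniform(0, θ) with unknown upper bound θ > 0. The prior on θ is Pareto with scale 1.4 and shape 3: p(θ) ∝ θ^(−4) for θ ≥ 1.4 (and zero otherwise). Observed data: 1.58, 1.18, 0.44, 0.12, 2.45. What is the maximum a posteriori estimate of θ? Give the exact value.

θ̂_MAP = 2.45

The Uniform(0, θ) likelihood is θ^(−n) for θ ≥ max(xᵢ), zero otherwise. Here max(xᵢ) = 2.45.
Posterior ∝ θ^(−4) · θ^(−5) = θ^(−9) on θ ≥ max(1.4, 2.45) = 2.45.
This density is strictly decreasing in θ, so the posterior mode lies at the lower boundary of the support.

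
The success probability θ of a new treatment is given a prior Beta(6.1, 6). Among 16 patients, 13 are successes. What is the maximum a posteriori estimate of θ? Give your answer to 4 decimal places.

Prior: Beta(6.1, 6).
Data: 13 successes in 16 trials. The binomial likelihood contributes θ^13(1−θ)^3, so the posterior is Beta(6.1+13, 6+3) = Beta(19.1, 9).
For Beta(a, b) with a, b > 1 the mode is (a−1)/(a+b−2) = 18.1/26.1 ≈ 0.6935.

θ̂_MAP = 0.6935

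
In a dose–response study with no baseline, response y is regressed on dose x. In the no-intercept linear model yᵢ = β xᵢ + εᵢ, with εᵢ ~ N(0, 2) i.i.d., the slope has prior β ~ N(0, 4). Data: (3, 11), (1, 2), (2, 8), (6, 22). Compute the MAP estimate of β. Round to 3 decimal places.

log p(β | y) = −Σ(yᵢ − βxᵢ)²/(2·2) − β²/(2·4) + const.
Setting the derivative to zero: Σxᵢ(yᵢ − βxᵢ)/2 − β/4 = 0, so β = Σxᵢyᵢ / (Σxᵢ² + σ²/τ²).
Σxᵢyᵢ = 3·11 + 1·2 + 2·8 + 6·22 = 183; Σxᵢ² = 50; σ²/τ² = 0.5.
β̂_MAP = 183 / (50 + 0.5) = 183/50.5 ≈ 3.624.

β̂_MAP = 3.624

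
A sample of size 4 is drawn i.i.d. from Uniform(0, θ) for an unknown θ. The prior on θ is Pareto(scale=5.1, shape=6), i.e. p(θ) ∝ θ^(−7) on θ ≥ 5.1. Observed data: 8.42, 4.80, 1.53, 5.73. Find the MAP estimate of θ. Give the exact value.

θ̂_MAP = 8.42

The Uniform(0, θ) likelihood is θ^(−n) for θ ≥ max(xᵢ), zero otherwise. Here max(xᵢ) = 8.42.
Posterior ∝ θ^(−7) · θ^(−4) = θ^(−11) on θ ≥ max(5.1, 8.42) = 8.42.
This density is strictly decreasing in θ, so the posterior mode lies at the lower boundary of the support.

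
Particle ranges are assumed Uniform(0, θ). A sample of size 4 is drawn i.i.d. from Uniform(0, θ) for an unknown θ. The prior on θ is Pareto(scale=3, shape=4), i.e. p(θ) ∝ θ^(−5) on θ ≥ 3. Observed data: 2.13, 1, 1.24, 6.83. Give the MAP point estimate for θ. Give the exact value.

The Uniform(0, θ) likelihood is θ^(−n) for θ ≥ max(xᵢ), zero otherwise. Here max(xᵢ) = 6.83.
Posterior ∝ θ^(−5) · θ^(−4) = θ^(−9) on θ ≥ max(3, 6.83) = 6.83.
This density is strictly decreasing in θ, so the posterior mode lies at the lower boundary of the support.

θ̂_MAP = 6.83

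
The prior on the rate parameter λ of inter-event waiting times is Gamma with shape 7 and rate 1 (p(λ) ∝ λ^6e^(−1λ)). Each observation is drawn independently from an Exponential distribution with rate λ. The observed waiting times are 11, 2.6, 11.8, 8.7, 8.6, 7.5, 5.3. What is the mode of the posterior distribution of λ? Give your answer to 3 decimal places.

The Exponential(rate=λ) likelihood is ∝ λ^n e^(−λΣtᵢ). Here n = 7 and Σtᵢ = 11 + 2.6 + 11.8 + 8.7 + 8.6 + 7.5 + 5.3 = 55.5.
Posterior ∝ λ^6e^(−1λ) · λ^7e^(−55.5λ) = λ^13e^(−56.5λ), i.e. Gamma(14, 56.5).
Mode = (a−1)/b = 13/56.5 ≈ 0.230.

λ̂_MAP = 0.230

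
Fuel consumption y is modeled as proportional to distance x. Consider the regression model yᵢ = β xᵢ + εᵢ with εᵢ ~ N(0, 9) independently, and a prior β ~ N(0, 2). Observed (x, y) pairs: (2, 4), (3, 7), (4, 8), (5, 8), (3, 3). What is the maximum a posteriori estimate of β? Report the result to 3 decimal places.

β̂_MAP = 1.630

log p(β | y) = −Σ(yᵢ − βxᵢ)²/(2·9) − β²/(2·2) + const.
Setting the derivative to zero: Σxᵢ(yᵢ − βxᵢ)/9 − β/2 = 0, so β = Σxᵢyᵢ / (Σxᵢ² + σ²/τ²).
Σxᵢyᵢ = 2·4 + 3·7 + 4·8 + 5·8 + 3·3 = 110; Σxᵢ² = 63; σ²/τ² = 4.5.
β̂_MAP = 110 / (63 + 4.5) = 110/67.5 ≈ 1.630.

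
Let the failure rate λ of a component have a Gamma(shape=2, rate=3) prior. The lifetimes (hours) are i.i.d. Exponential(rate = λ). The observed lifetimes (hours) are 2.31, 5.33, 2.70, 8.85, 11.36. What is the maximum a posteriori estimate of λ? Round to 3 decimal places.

The Exponential(rate=λ) likelihood is ∝ λ^n e^(−λΣtᵢ). Here n = 5 and Σtᵢ = 2.31 + 5.33 + 2.70 + 8.85 + 11.36 = 30.55.
Posterior ∝ λe^(−3λ) · λ^5e^(−30.55λ) = λ^6e^(−33.55λ), i.e. Gamma(7, 33.55).
Mode = (a−1)/b = 6/33.55 ≈ 0.179.

λ̂_MAP = 0.179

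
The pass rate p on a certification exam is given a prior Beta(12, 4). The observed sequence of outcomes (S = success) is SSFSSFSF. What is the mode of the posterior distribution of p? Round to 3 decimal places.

Prior: Beta(12, 4).
Data: 5 successes in 8 trials (from the sequence). The binomial likelihood contributes p^5(1−p)^3, so the posterior is Beta(12+5, 4+3) = Beta(17, 7).
For Beta(a, b) with a, b > 1 the mode is (a−1)/(a+b−2) = 16/22 ≈ 0.727.

p̂_MAP = 0.727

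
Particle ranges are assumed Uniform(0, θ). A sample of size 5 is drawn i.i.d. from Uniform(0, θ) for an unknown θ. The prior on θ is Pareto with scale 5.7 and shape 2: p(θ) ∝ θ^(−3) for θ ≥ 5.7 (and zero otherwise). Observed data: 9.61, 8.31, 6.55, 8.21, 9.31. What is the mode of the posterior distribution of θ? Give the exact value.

θ̂_MAP = 9.61

The Uniform(0, θ) likelihood is θ^(−n) for θ ≥ max(xᵢ), zero otherwise. Here max(xᵢ) = 9.61.
Posterior ∝ θ^(−3) · θ^(−5) = θ^(−8) on θ ≥ max(5.7, 9.61) = 9.61.
This density is strictly decreasing in θ, so the posterior mode lies at the lower boundary of the support.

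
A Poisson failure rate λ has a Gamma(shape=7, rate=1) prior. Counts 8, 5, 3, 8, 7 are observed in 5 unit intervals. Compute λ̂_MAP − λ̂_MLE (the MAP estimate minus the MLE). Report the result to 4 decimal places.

Σxᵢ = 31. Posterior is Gamma(38, 6); MAP = (38−1)/6 = 37/6 ≈ 6.16667.
MLE = x̄ = 31/5 ≈ 6.20000.
Difference = 37/6 − 31/5 = -1/30 ≈ -0.0333.

MAP − MLE = -0.0333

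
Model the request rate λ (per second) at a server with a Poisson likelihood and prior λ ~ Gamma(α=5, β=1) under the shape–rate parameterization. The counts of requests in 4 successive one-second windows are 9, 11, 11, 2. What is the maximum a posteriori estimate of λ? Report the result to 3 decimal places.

Σxᵢ = 9+11+11+2 = 33, with n = 4.
Posterior ∝ λ^4e^(−1λ) · λ^33e^(−4λ) = λ^37e^(−5λ), i.e. Gamma(shape=38, rate=5).
The mode of a Gamma(a, b) with a ≥ 1 (shape–rate) is (a−1)/b = 37/5 ≈ 7.400.

λ̂_MAP = 7.400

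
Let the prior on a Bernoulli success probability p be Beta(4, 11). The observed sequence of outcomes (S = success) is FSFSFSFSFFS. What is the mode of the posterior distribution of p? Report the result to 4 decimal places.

p̂_MAP = 0.3333

Prior: Beta(4, 11).
Data: 5 successes in 11 trials (from the sequence). The binomial likelihood contributes p^5(1−p)^6, so the posterior is Beta(4+5, 11+6) = Beta(9, 17).
For Beta(a, b) with a, b > 1 the mode is (a−1)/(a+b−2) = 8/24 ≈ 0.3333.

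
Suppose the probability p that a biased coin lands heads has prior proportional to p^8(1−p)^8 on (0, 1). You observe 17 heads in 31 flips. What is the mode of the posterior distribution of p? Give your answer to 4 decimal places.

p̂_MAP = 0.5319

The prior density ∝ p^8(1−p)^8 is the kernel of Beta(9, 9).
Data: 17 successes in 31 trials. The binomial likelihood contributes p^17(1−p)^14, so the posterior is Beta(9+17, 9+14) = Beta(26, 23).
For Beta(a, b) with a, b > 1 the mode is (a−1)/(a+b−2) = 25/47 ≈ 0.5319.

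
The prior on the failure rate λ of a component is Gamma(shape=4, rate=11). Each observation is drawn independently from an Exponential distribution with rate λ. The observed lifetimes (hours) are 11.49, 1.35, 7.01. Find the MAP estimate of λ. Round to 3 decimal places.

λ̂_MAP = 0.194

The Exponential(rate=λ) likelihood is ∝ λ^n e^(−λΣtᵢ). Here n = 3 and Σtᵢ = 11.49 + 1.35 + 7.01 = 19.85.
Posterior ∝ λ^3e^(−11λ) · λ^3e^(−19.85λ) = λ^6e^(−30.85λ), i.e. Gamma(7, 30.85).
Mode = (a−1)/b = 6/30.85 ≈ 0.194.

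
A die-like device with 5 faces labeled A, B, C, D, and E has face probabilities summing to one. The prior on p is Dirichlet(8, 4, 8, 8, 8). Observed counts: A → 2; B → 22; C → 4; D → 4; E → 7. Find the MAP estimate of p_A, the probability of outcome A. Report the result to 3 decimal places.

MAP estimate of p_A = 0.129

The posterior is Dirichlet(αᵢ + nᵢ) = Dirichlet(10, 26, 12, 12, 15).
For a Dirichlet(a₁,…,a_K) with all aᵢ > 1, the mode has j-th component (aⱼ − 1)/(Σaᵢ − K).
Here Σaᵢ = 75 and K = 5, so p_A = (10 − 1)/(75 − 5) = 9/70 ≈ 0.129.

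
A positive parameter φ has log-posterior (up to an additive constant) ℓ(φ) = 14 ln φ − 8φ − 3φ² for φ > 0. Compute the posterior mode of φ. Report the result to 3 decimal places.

φ̂_MAP = 1.000

ℓ'(φ) = 14/φ − 8 − 6φ. Setting this to zero and multiplying by φ: 6φ² + 8φ − 14 = 0.
φ = (−8 + √(8² + 4·6·14)) / (2·6) = (−8 + √400) / 12 = (−8 + 20)/12 = 1.
ℓ''(φ) = −14/φ² − 6 < 0, confirming a maximum.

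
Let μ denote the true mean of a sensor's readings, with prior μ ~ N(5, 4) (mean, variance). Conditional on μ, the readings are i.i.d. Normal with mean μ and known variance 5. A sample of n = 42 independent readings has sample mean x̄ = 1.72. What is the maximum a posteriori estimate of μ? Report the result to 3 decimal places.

n = 42, x̄ = 1.72.
For a Normal prior and Normal likelihood with known variance, the posterior is Normal; its mode equals its mean, the precision-weighted average.
Prior precision 1/σ₀² = 1/4 = 0.25; data precision n/σ² = 42/5 = 8.4.
μ̂ = (0.25·5 + 8.4·1.72) / (0.25 + 8.4) = 15.698/8.65 = 7849/4325 ≈ 1.815.

μ̂_MAP = 1.815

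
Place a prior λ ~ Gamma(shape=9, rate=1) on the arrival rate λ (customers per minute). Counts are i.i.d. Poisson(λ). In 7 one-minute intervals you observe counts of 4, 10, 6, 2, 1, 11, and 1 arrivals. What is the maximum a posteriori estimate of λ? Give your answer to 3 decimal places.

λ̂_MAP = 5.375

Σxᵢ = 4+10+6+2+1+11+1 = 35, with n = 7.
Posterior ∝ λ^8e^(−1λ) · λ^35e^(−7λ) = λ^43e^(−8λ), i.e. Gamma(shape=44, rate=8).
The mode of a Gamma(a, b) with a ≥ 1 (shape–rate) is (a−1)/b = 43/8 ≈ 5.375.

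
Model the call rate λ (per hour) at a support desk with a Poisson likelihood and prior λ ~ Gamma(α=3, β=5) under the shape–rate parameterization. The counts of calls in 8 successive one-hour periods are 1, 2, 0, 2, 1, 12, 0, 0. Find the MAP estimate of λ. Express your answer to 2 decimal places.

λ̂_MAP = 1.54

Σxᵢ = 1+2+0+2+1+12+0+0 = 18, with n = 8.
Posterior ∝ λ^2e^(−5λ) · λ^18e^(−8λ) = λ^20e^(−13λ), i.e. Gamma(shape=21, rate=13).
The mode of a Gamma(a, b) with a ≥ 1 (shape–rate) is (a−1)/b = 20/13 ≈ 1.54.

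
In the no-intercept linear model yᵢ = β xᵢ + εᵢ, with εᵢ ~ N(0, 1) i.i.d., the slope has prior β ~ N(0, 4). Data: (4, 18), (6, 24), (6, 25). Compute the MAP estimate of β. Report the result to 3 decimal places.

β̂_MAP = 4.147

log p(β | y) = −Σ(yᵢ − βxᵢ)²/(2·1) − β²/(2·4) + const.
Setting the derivative to zero: Σxᵢ(yᵢ − βxᵢ)/1 − β/4 = 0, so β = Σxᵢyᵢ / (Σxᵢ² + σ²/τ²).
Σxᵢyᵢ = 4·18 + 6·24 + 6·25 = 366; Σxᵢ² = 88; σ²/τ² = 0.25.
β̂_MAP = 366 / (88 + 0.25) = 366/88.25 ≈ 4.147.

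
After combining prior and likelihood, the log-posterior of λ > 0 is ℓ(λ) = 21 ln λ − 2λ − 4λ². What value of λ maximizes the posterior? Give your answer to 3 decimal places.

λ̂_MAP = 1.500

ℓ'(λ) = 21/λ − 2 − 8λ. Setting this to zero and multiplying by λ: 8λ² + 2λ − 21 = 0.
λ = (−2 + √(2² + 4·8·21)) / (2·8) = (−2 + √676) / 16 = (−2 + 26)/16 = 3/2.
ℓ''(λ) = −21/λ² − 8 < 0, confirming a maximum.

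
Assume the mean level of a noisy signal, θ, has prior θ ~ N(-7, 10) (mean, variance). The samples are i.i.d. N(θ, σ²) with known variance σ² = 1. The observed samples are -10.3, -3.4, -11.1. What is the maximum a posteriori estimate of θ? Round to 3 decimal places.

θ̂_MAP = -8.226

n = 3; x̄ = ((-10.3) + (-3.4) + (-11.1))/3 = -24.8/3 = -124/15 ≈ -8.2667.
For a Normal prior and Normal likelihood with known variance, the posterior is Normal; its mode equals its mean, the precision-weighted average.
Prior precision 1/σ₀² = 1/10 = 0.1; data precision n/σ² = 3/1 = 3.
θ̂ = (0.1·(-7) + 3·(-124/15)) / (0.1 + 3) = (-25.5)/3.1 = -255/31 ≈ -8.226.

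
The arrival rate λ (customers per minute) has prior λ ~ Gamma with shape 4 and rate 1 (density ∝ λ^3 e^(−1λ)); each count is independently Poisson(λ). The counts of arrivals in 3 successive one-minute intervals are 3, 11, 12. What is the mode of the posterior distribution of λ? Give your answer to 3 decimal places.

λ̂_MAP = 7.250

Σxᵢ = 3+11+12 = 26, with n = 3.
Posterior ∝ λ^3e^(−1λ) · λ^26e^(−3λ) = λ^29e^(−4λ), i.e. Gamma(shape=30, rate=4).
The mode of a Gamma(a, b) with a ≥ 1 (shape–rate) is (a−1)/b = 29/4 ≈ 7.250.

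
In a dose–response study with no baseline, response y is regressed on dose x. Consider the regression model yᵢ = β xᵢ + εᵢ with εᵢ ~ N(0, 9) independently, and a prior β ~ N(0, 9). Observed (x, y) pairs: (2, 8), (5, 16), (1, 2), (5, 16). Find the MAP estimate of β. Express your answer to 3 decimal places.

log p(β | y) = −Σ(yᵢ − βxᵢ)²/(2·9) − β²/(2·9) + const.
Setting the derivative to zero: Σxᵢ(yᵢ − βxᵢ)/9 − β/9 = 0, so β = Σxᵢyᵢ / (Σxᵢ² + σ²/τ²).
Σxᵢyᵢ = 2·8 + 5·16 + 1·2 + 5·16 = 178; Σxᵢ² = 55; σ²/τ² = 1.
β̂_MAP = 178 / (55 + 1) = 178/56 ≈ 3.179.

β̂_MAP = 3.179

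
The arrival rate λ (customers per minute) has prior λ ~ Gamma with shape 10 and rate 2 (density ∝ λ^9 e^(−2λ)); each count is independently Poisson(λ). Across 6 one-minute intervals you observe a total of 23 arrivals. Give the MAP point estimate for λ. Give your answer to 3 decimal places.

Σxᵢ = 23, n = 6.
Posterior ∝ λ^9e^(−2λ) · λ^23e^(−6λ) = λ^32e^(−8λ), i.e. Gamma(shape=33, rate=8).
The mode of a Gamma(a, b) with a ≥ 1 (shape–rate) is (a−1)/b = 32/8 ≈ 4.000.

λ̂_MAP = 4.000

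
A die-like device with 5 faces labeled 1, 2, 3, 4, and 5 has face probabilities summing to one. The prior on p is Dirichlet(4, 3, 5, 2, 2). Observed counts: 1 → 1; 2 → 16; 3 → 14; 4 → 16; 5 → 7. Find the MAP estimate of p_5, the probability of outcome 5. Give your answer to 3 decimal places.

MAP estimate: 0.123

The posterior is Dirichlet(αᵢ + nᵢ) = Dirichlet(5, 19, 19, 18, 9).
For a Dirichlet(a₁,…,a_K) with all aᵢ > 1, the mode has j-th component (aⱼ − 1)/(Σaᵢ − K).
Here Σaᵢ = 70 and K = 5, so p_5 = (9 − 1)/(70 − 5) = 8/65 ≈ 0.123.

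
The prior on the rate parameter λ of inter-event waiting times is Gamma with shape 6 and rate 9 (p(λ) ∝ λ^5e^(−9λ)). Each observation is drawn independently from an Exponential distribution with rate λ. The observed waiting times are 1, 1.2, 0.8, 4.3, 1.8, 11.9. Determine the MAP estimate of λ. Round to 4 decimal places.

λ̂_MAP = 0.3667

The Exponential(rate=λ) likelihood is ∝ λ^n e^(−λΣtᵢ). Here n = 6 and Σtᵢ = 1 + 1.2 + 0.8 + 4.3 + 1.8 + 11.9 = 21.
Posterior ∝ λ^5e^(−9λ) · λ^6e^(−21λ) = λ^11e^(−30λ), i.e. Gamma(12, 30).
Mode = (a−1)/b = 11/30 ≈ 0.3667.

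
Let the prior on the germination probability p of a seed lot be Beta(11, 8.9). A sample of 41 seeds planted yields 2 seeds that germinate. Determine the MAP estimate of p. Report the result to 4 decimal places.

Prior: Beta(11, 8.9).
Data: 2 successes in 41 trials. The binomial likelihood contributes p^2(1−p)^39, so the posterior is Beta(11+2, 8.9+39) = Beta(13, 47.9).
For Beta(a, b) with a, b > 1 the mode is (a−1)/(a+b−2) = 12/58.9 ≈ 0.2037.

p̂_MAP = 0.2037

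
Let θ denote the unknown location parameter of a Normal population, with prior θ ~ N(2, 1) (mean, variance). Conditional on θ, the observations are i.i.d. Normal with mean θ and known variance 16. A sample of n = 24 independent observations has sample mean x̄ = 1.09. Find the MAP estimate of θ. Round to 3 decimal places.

θ̂_MAP = 1.454

n = 24, x̄ = 1.09.
For a Normal prior and Normal likelihood with known variance, the posterior is Normal; its mode equals its mean, the precision-weighted average.
Prior precision 1/σ₀² = 1/1 = 1; data precision n/σ² = 24/16 = 1.5.
θ̂ = (1·2 + 1.5·1.09) / (1 + 1.5) = 3.635/2.5 = 1.454.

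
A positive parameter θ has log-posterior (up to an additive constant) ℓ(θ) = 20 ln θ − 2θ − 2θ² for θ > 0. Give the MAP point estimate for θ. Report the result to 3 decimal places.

θ̂_MAP = 2.000

ℓ'(θ) = 20/θ − 2 − 4θ. Setting this to zero and multiplying by θ: 4θ² + 2θ − 20 = 0.
θ = (−2 + √(2² + 4·4·20)) / (2·4) = (−2 + √324) / 8 = (−2 + 18)/8 = 2.
ℓ''(θ) = −20/θ² − 4 < 0, confirming a maximum.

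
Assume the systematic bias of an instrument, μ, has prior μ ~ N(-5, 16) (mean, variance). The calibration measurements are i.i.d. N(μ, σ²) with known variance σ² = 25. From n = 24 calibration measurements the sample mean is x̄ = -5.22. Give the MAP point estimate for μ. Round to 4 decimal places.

n = 24, x̄ = -5.22.
For a Normal prior and Normal likelihood with known variance, the posterior is Normal; its mode equals its mean, the precision-weighted average.
Prior precision 1/σ₀² = 1/16 = 0.0625; data precision n/σ² = 24/25 = 0.96.
μ̂ = (0.0625·(-5) + 0.96·(-5.22)) / (0.0625 + 0.96) = (-5.3237)/1.0225 = -53237/10225 ≈ -5.2066.

μ̂_MAP = -5.2066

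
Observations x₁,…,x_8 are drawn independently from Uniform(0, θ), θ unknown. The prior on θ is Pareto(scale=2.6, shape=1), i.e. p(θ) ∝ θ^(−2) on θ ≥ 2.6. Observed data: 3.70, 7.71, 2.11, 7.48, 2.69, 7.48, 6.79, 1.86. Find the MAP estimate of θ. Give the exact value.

θ̂_MAP = 7.71

The Uniform(0, θ) likelihood is θ^(−n) for θ ≥ max(xᵢ), zero otherwise. Here max(xᵢ) = 7.71.
Posterior ∝ θ^(−2) · θ^(−8) = θ^(−10) on θ ≥ max(2.6, 7.71) = 7.71.
This density is strictly decreasing in θ, so the posterior mode lies at the lower boundary of the support.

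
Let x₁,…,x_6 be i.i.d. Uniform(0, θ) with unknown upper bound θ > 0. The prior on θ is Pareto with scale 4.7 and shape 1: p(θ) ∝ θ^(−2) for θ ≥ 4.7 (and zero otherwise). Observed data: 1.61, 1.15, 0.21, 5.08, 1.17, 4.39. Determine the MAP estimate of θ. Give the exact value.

θ̂_MAP = 5.08

The Uniform(0, θ) likelihood is θ^(−n) for θ ≥ max(xᵢ), zero otherwise. Here max(xᵢ) = 5.08.
Posterior ∝ θ^(−2) · θ^(−6) = θ^(−8) on θ ≥ max(4.7, 5.08) = 5.08.
This density is strictly decreasing in θ, so the posterior mode lies at the lower boundary of the support.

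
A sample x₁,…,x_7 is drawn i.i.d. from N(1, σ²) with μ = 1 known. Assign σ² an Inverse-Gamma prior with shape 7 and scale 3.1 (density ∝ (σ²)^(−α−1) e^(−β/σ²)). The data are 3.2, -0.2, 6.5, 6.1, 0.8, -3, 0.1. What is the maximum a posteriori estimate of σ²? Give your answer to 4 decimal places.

σ̂²_MAP = 3.7213

Sum of squared deviations about the known mean: SS = (3.2−1)² + (-0.2−1)² + (6.5−1)² + (6.1−1)² + (0.8−1)² + (-3−1)² + (0.1−1)² = 79.39.
The Normal likelihood contributes (σ²)^(−n/2) exp(−SS/(2σ²)), so the posterior is Inverse-Gamma(α + n/2, β + SS/2) = Inverse-Gamma(10.5, 42.795).
The mode of Inverse-Gamma(a, b) is b/(a+1) = 42.795/11.5 ≈ 3.7213.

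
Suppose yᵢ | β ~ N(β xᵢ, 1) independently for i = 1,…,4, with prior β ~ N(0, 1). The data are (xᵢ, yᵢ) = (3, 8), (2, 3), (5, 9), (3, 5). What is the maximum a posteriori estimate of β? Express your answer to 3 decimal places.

β̂_MAP = 1.875

log p(β | y) = −Σ(yᵢ − βxᵢ)²/(2·1) − β²/(2·1) + const.
Setting the derivative to zero: Σxᵢ(yᵢ − βxᵢ)/1 − β/1 = 0, so β = Σxᵢyᵢ / (Σxᵢ² + σ²/τ²).
Σxᵢyᵢ = 3·8 + 2·3 + 5·9 + 3·5 = 90; Σxᵢ² = 47; σ²/τ² = 1.
β̂_MAP = 90 / (47 + 1) = 90/48 ≈ 1.875.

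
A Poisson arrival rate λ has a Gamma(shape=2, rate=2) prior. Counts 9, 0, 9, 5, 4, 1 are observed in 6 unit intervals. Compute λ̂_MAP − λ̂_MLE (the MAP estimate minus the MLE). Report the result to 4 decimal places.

Σxᵢ = 28. Posterior is Gamma(30, 8); MAP = (30−1)/8 = 29/8 ≈ 3.62500.
MLE = x̄ = 28/6 ≈ 4.66667.
Difference = 29/8 − 28/6 = -25/24 ≈ -1.0417.

MAP − MLE = -1.0417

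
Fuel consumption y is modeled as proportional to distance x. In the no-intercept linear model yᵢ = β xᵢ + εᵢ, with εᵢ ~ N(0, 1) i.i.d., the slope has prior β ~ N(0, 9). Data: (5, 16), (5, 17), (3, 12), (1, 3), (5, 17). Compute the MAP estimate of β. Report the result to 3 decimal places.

β̂_MAP = 3.396

log p(β | y) = −Σ(yᵢ − βxᵢ)²/(2·1) − β²/(2·9) + const.
Setting the derivative to zero: Σxᵢ(yᵢ − βxᵢ)/1 − β/9 = 0, so β = Σxᵢyᵢ / (Σxᵢ² + σ²/τ²).
Σxᵢyᵢ = 5·16 + 5·17 + 3·12 + 1·3 + 5·17 = 289; Σxᵢ² = 85; σ²/τ² = 1/9.
β̂_MAP = 289 / (85 + 1/9) = 289/(766/9) = 2601/766 ≈ 3.396.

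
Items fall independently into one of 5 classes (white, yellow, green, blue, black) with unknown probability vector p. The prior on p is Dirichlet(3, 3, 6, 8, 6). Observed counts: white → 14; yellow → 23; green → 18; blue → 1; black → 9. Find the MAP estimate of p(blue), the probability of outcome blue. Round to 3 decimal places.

MAP estimate of p(blue) = 0.093

The posterior is Dirichlet(αᵢ + nᵢ) = Dirichlet(17, 26, 24, 9, 15).
For a Dirichlet(a₁,…,a_K) with all aᵢ > 1, the mode has j-th component (aⱼ − 1)/(Σaᵢ − K).
Here Σaᵢ = 91 and K = 5, so p(blue) = (9 − 1)/(91 − 5) = 8/86 ≈ 0.093.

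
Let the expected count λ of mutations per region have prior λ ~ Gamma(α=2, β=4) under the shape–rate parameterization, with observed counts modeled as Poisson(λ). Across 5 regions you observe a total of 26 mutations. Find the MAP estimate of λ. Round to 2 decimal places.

Σxᵢ = 26, n = 5.
Posterior ∝ λe^(−4λ) · λ^26e^(−5λ) = λ^27e^(−9λ), i.e. Gamma(shape=28, rate=9).
The mode of a Gamma(a, b) with a ≥ 1 (shape–rate) is (a−1)/b = 27/9 ≈ 3.00.

λ̂_MAP = 3.00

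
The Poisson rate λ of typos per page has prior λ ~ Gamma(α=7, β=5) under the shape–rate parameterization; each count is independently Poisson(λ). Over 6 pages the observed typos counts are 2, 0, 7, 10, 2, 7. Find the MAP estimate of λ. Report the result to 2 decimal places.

Σxᵢ = 2+0+7+10+2+7 = 28, with n = 6.
Posterior ∝ λ^6e^(−5λ) · λ^28e^(−6λ) = λ^34e^(−11λ), i.e. Gamma(shape=35, rate=11).
The mode of a Gamma(a, b) with a ≥ 1 (shape–rate) is (a−1)/b = 34/11 ≈ 3.09.

λ̂_MAP = 3.09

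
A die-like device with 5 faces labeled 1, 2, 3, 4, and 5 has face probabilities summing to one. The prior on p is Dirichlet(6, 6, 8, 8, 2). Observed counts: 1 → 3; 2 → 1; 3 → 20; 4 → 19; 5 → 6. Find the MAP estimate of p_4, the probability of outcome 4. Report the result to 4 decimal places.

MAP estimate: 0.3514

The posterior is Dirichlet(αᵢ + nᵢ) = Dirichlet(9, 7, 28, 27, 8).
For a Dirichlet(a₁,…,a_K) with all aᵢ > 1, the mode has j-th component (aⱼ − 1)/(Σaᵢ − K).
Here Σaᵢ = 79 and K = 5, so p_4 = (27 − 1)/(79 − 5) = 26/74 ≈ 0.3514.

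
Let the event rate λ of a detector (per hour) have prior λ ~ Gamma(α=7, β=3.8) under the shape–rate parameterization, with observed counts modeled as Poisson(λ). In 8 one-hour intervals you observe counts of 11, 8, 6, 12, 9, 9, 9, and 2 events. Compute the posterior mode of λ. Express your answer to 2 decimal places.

Σxᵢ = 11+8+6+12+9+9+9+2 = 66, with n = 8.
Posterior ∝ λ^6e^(−3.8λ) · λ^66e^(−8λ) = λ^72e^(−11.8λ), i.e. Gamma(shape=73, rate=11.8).
The mode of a Gamma(a, b) with a ≥ 1 (shape–rate) is (a−1)/b = 72/11.8 ≈ 6.10.

λ̂_MAP = 6.10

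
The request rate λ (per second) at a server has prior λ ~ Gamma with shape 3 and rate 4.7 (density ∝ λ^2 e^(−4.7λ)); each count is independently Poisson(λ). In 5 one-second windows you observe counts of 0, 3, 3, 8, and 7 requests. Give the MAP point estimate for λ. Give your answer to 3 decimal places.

λ̂_MAP = 2.371

Σxᵢ = 0+3+3+8+7 = 21, with n = 5.
Posterior ∝ λ^2e^(−4.7λ) · λ^21e^(−5λ) = λ^23e^(−9.7λ), i.e. Gamma(shape=24, rate=9.7).
The mode of a Gamma(a, b) with a ≥ 1 (shape–rate) is (a−1)/b = 23/9.7 ≈ 2.371.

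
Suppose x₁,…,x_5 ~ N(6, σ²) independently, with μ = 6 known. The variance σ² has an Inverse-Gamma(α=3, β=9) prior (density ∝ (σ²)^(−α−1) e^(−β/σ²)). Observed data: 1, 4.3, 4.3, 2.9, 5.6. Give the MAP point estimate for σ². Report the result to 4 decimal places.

σ̂²_MAP = 4.5038

Sum of squared deviations about the known mean: SS = (1−6)² + (4.3−6)² + (4.3−6)² + (2.9−6)² + (5.6−6)² = 40.55.
The Normal likelihood contributes (σ²)^(−n/2) exp(−SS/(2σ²)), so the posterior is Inverse-Gamma(α + n/2, β + SS/2) = Inverse-Gamma(5.5, 29.275).
The mode of Inverse-Gamma(a, b) is b/(a+1) = 29.275/6.5 ≈ 4.5038.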